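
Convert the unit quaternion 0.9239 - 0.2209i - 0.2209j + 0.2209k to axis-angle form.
axis = (-√3/3, -√3/3, √3/3), θ = π/4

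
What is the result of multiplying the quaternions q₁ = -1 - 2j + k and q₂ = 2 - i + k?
-3 - i - 5j - k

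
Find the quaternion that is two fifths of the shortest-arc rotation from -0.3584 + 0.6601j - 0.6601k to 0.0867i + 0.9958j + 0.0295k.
-0.2342 + 0.0388i + 0.8768j - 0.4182k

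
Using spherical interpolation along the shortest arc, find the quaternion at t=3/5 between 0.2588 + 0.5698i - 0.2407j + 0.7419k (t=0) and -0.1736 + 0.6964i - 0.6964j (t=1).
0.0035 + 0.7357i - 0.5823j + 0.3459k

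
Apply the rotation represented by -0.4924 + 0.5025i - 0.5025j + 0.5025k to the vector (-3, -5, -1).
(-0.919, 3.06, 4.979)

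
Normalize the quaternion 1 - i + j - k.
0.5 - 0.5i + 0.5j - 0.5k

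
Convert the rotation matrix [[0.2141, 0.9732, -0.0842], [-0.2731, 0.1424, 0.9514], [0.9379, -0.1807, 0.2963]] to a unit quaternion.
0.6428 - 0.4403i - 0.3975j - 0.4847k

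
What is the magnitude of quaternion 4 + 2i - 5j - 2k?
7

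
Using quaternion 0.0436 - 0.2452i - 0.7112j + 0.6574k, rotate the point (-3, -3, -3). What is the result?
(2.907, 1.477, 4.046)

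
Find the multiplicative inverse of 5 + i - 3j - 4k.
0.098 - 0.0196i + 0.0588j + 0.0784k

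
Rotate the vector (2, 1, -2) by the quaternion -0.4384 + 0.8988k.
(-0.443, -2.192, -2)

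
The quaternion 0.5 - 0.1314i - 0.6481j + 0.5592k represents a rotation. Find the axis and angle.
axis = (-0.1517, -0.7484, 0.6457), θ = 2π/3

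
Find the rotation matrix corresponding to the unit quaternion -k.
[[-1, 0, 0], [0, -1, 0], [0, 0, 1]]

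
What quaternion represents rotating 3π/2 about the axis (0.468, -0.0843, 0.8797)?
-0.7071 + 0.3309i - 0.0596j + 0.622k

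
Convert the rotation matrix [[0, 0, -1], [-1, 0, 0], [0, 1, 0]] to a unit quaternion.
-0.5 - 0.5i + 0.5j + 0.5k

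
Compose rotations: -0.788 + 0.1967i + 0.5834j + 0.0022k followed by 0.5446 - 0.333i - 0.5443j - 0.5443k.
-0.0449 + 0.6859i + 0.6403j + 0.3429k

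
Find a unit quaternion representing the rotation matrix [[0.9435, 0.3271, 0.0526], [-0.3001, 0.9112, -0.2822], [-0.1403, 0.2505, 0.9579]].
0.9763 + 0.1364i + 0.0494j - 0.1606k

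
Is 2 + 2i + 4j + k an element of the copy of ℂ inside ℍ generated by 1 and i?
No. The quaternion 2 + 2i + 4j + k has j-coefficient y = 4 and k-coefficient z = 1, not both zero, so it does not lie in the complex subalgebra spanned by 1 and i.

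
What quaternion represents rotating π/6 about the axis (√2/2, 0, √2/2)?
0.9659 + 0.183i + 0.183k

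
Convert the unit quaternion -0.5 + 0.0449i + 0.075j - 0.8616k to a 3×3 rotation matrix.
[[-0.496, -0.8549, -0.1524], [0.8683, -0.4887, -0.0843], [-0.0024, -0.1741, 0.9847]]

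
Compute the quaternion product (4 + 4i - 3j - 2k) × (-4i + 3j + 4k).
33 - 22i + 4j + 16k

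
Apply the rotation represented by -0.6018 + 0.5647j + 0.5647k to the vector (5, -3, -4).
(-0.698, -7.036, 0.036)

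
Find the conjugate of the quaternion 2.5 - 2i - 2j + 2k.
2.5 + 2i + 2j - 2k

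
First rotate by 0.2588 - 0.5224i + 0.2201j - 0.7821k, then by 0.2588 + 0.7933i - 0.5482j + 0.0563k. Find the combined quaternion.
0.6461 + 0.4865i + 0.5061j - 0.2996k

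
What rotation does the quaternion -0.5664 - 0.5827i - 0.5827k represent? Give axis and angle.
axis = (-√2/2, 0, -√2/2), θ = 249°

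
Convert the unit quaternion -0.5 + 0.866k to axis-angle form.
axis = (0, 0, 1), θ = 4π/3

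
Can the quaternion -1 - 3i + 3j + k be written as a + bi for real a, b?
No. The quaternion -1 - 3i + 3j + k has j-coefficient y = 3 and k-coefficient z = 1, not both zero, so it does not lie in the complex subalgebra spanned by 1 and i.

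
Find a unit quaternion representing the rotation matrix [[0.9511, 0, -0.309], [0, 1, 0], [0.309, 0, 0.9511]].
0.9877 - 0.1564j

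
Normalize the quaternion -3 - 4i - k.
-0.5883 - 0.7845i - 0.1961k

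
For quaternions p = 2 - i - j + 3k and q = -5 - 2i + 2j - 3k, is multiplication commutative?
No: pq = -1 - 2i - 25k ≠ -1 + 4i + 18j - 17k = qp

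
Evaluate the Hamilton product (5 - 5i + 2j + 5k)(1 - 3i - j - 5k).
17 - 25i - 43j - 9k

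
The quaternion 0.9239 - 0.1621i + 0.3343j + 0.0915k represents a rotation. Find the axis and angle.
axis = (-0.4236, 0.8737, 0.2391), θ = π/4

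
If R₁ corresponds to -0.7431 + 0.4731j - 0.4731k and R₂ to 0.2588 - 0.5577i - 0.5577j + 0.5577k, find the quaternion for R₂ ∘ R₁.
0.3354 + 0.4144i + 0.273j - 0.8007k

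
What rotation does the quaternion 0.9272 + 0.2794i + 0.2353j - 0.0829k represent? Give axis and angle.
axis = (0.7459, 0.6282, -0.2213), θ = 44°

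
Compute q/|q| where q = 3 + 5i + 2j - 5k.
0.378 + 0.6299i + 0.252j - 0.6299k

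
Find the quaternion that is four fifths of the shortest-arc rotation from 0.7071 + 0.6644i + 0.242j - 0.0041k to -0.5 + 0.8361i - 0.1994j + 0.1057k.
-0.2583 + 0.9545i - 0.1143j + 0.0957k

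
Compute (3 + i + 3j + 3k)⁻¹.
0.1071 - 0.0357i - 0.1071j - 0.1071k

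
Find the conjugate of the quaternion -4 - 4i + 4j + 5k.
-4 + 4i - 4j - 5k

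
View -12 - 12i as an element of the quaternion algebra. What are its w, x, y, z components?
-12 - 12i + 0j + 0k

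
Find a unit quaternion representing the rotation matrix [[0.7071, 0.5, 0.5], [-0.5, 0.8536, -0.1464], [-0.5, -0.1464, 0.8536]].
0.9239 + 0.2706j - 0.2706k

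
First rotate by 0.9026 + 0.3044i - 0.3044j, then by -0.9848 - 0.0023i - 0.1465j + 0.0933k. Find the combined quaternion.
-0.9328 - 0.2734i + 0.1959j + 0.1295k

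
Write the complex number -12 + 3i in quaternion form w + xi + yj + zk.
-12 + 3i + 0j + 0k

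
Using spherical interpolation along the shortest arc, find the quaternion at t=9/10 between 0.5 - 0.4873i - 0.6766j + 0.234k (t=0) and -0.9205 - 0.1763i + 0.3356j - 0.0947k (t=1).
0.9083 + 0.1071i - 0.3878j + 0.1144k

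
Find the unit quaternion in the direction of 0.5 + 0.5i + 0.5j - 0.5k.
0.5 + 0.5i + 0.5j - 0.5k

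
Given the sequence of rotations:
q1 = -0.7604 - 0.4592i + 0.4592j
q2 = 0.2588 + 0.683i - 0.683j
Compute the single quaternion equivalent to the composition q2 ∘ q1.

q2 · q1 = 0.4305 - 0.6382i + 0.6382j
0.4305 - 0.6382i + 0.6382j


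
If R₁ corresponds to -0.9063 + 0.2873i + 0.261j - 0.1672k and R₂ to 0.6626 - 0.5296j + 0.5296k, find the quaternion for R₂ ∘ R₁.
-0.3737 + 0.1407i + 0.8051j - 0.4386k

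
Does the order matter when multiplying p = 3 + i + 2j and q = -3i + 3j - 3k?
Yes: pq = -3 - 15i + 12j ≠ -3 - 3i + 6j - 18k = qp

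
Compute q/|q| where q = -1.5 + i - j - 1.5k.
-0.5883 + 0.3922i - 0.3922j - 0.5883k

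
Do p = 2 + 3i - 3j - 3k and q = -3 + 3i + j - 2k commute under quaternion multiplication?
No: pq = -18 + 6i + 8j + 17k ≠ -18 - 12i + 14j - 7k = qp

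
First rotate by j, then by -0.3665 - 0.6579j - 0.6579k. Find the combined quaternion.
0.6579 + 0.6579i - 0.3665j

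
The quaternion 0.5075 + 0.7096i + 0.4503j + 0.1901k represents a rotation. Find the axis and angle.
axis = (0.8235, 0.5226, 0.2206), θ = 119°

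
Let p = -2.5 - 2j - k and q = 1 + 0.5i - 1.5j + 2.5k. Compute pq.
-3 - 7.75i + 1.25j - 6.25k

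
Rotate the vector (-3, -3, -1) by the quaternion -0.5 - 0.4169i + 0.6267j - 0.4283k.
(3.579, 0.38, -2.459)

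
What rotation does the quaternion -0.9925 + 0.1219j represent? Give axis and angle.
axis = (0, 1, 0), θ = 346°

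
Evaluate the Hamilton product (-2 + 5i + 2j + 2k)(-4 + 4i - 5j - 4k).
6 - 26i + 30j - 33k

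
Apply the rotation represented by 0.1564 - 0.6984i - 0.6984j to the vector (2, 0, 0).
(0.049, 1.951, 0.437)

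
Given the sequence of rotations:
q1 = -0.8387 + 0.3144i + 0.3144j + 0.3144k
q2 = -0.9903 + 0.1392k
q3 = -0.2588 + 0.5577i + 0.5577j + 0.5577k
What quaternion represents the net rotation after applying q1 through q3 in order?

q2 · q1 = 0.7868 - 0.3551i - 0.2676j - 0.4281k
q3 · q2 · q1 = 0.3824 + 0.4412i + 0.5488j + 0.5984k
0.3824 + 0.4412i + 0.5488j + 0.5984k


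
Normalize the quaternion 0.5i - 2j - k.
0.2182i - 0.8729j - 0.4364k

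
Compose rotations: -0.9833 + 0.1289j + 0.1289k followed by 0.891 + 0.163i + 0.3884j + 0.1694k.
-0.948 - 0.132i - 0.2881j - 0.0307k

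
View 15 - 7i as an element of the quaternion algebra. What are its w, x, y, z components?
15 - 7i + 0j + 0k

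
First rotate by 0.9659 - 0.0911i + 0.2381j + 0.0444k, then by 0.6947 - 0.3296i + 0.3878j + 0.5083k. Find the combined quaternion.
0.5261 - 0.4855i + 0.5083j + 0.4787k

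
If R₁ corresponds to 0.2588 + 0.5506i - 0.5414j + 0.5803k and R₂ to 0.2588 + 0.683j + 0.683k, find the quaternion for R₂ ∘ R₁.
0.0404 + 0.9086i + 0.4127j - 0.0491k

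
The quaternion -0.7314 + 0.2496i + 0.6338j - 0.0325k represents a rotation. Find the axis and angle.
axis = (0.366, 0.9294, -0.0477), θ = 274°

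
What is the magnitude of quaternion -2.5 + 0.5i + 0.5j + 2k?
3.279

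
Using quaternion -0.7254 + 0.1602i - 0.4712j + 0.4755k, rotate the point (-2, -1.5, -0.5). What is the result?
(-1.434, 1.045, 1.831)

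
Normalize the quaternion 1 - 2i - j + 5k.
0.1796 - 0.3592i - 0.1796j + 0.898k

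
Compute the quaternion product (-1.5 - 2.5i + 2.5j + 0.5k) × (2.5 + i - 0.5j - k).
0.5 - 10i + 5j + 1.5k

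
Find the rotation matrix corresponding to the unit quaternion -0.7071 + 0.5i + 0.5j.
[[0.5, 0.5, -0.7071], [0.5, 0.5, 0.7071], [0.7071, -0.7071, 0]]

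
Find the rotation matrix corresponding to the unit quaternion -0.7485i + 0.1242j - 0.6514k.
[[0.1205, -0.1859, 0.9751], [-0.1859, -0.9691, -0.1618], [0.9751, -0.1618, -0.1514]]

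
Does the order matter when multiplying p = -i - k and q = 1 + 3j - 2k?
Yes: pq = -2 + 2i - 2j - 4k ≠ -2 - 4i + 2j + 2k = qp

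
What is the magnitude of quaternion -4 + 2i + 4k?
6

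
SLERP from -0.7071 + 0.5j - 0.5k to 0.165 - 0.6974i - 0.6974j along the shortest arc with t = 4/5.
-0.3147 + 0.6019i + 0.7237j - 0.1218k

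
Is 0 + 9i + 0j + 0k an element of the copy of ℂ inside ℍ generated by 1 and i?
Yes. The quaternion 9i has j- and k-coefficients y = z = 0, so it lies in the complex subalgebra spanned by 1 and i.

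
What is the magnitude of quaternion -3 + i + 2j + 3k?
√23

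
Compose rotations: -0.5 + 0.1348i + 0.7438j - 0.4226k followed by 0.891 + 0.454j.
-0.7832 - 0.0718i + 0.4357j - 0.4377k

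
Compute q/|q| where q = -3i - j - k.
-0.9045i - 0.3015j - 0.3015k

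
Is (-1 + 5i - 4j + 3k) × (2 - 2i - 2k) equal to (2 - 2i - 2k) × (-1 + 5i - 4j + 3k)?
No: pq = 14 + 20i - 4j ≠ 14 + 4i - 12j + 16k = qp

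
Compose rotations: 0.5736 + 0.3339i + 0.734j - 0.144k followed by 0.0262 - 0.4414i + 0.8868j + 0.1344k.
-0.4691 - 0.4708i + 0.5092j - 0.5468k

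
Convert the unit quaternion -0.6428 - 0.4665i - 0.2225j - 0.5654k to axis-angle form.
axis = (-0.609, -0.2905, -0.7381), θ = 260°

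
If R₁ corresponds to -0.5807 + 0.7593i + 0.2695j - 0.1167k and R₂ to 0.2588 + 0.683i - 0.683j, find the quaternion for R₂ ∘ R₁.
-0.4848 - 0.1204i + 0.5461j + 0.6725k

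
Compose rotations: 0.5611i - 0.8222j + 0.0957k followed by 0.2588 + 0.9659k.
-0.0924 + 0.9394i + 0.3292j + 0.0248k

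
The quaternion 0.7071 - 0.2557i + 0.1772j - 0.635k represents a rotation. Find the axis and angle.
axis = (-0.3616, 0.2506, -0.898), θ = π/2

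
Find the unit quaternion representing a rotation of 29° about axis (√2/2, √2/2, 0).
0.9681 + 0.177i + 0.177j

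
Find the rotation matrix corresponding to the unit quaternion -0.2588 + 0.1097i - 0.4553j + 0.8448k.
[[-0.842, 0.3374, 0.421], [-0.5372, -0.4514, -0.7125], [-0.0503, -0.8261, 0.5613]]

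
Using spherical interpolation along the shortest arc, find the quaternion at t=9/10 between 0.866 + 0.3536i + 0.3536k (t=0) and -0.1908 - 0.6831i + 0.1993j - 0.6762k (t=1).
0.2745 + 0.6706i - 0.1839j + 0.6642k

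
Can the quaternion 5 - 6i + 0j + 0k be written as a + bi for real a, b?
Yes. The quaternion 5 - 6i has j- and k-coefficients y = z = 0, so it lies in the complex subalgebra spanned by 1 and i.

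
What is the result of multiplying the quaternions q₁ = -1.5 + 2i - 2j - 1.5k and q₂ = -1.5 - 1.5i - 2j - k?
-0.25 - 1.75i + 10.25j - 3.25k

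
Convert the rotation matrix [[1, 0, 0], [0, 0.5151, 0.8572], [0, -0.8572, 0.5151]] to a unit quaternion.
0.8704 - 0.4924i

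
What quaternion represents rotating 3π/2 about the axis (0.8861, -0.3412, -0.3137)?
-0.7071 + 0.6266i - 0.2413j - 0.2218k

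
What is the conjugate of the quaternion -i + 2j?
i - 2j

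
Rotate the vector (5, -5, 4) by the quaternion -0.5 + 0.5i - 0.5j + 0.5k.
(4, -5, 5)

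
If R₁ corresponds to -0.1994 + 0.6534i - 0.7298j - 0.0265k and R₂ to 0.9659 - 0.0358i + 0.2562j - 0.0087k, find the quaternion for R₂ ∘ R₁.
0.0175 + 0.6251i - 0.7626j - 0.1651k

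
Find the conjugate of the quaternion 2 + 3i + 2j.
2 - 3i - 2j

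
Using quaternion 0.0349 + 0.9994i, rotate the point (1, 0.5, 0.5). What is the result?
(1, -0.534, -0.464)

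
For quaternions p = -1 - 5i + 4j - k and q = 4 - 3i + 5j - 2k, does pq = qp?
No: pq = -41 - 20i + 4j - 15k ≠ -41 - 14i + 18j + 11k = qp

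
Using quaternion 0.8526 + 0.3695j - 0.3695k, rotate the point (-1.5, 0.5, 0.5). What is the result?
(-0.051, 1.172, 1.172)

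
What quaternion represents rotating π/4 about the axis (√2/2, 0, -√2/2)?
0.9239 + 0.2706i - 0.2706k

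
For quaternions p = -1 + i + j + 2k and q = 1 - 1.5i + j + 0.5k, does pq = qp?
No: pq = -1.5 + i - 3.5j + 4k ≠ -1.5 + 4i + 3.5j - k = qp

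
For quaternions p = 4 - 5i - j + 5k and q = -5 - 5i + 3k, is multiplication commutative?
No: pq = -60 + 2i - 5j - 18k ≠ -60 + 8i + 15j - 8k = qp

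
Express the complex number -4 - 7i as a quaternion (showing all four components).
-4 - 7i + 0j + 0k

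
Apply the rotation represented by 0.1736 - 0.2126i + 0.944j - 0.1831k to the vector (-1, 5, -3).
(-2.057, 5.493, 0.77)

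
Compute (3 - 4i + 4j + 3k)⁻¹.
0.06 + 0.08i - 0.08j - 0.06k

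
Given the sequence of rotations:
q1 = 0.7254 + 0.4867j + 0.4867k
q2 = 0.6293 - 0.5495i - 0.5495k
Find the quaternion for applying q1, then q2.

q2 · q1 = 0.7239 - 0.1312i + 0.5737j - 0.3598k
0.7239 - 0.1312i + 0.5737j - 0.3598k


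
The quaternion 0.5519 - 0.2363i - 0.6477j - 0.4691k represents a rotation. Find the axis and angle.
axis = (-0.2834, -0.7767, -0.5625), θ = 113°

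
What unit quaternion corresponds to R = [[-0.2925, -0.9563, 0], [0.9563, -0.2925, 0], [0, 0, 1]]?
0.5948 + 0.8039k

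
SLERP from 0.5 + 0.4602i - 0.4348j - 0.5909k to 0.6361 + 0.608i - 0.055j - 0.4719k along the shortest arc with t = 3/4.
0.6133 + 0.5816i - 0.1541j - 0.5117k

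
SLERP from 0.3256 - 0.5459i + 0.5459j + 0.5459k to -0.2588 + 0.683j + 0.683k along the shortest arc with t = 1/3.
0.1363 - 0.3899i + 0.644j + 0.644k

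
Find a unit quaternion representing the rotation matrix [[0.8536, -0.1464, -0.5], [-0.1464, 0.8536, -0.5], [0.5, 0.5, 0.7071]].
0.9239 + 0.2706i - 0.2706j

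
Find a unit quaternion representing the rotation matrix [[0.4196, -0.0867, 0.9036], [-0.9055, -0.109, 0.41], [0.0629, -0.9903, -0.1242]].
0.5446 - 0.6428i + 0.3859j - 0.3759k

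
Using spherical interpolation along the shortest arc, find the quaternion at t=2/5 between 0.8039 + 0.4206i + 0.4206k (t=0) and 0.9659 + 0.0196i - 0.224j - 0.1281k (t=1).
0.932 + 0.2769i - 0.0971j + 0.2129k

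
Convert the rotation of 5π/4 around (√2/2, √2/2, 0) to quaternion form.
-0.3827 + 0.6533i + 0.6533j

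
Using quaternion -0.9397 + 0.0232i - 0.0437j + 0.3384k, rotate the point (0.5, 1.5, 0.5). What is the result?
(1.383, 0.843, 0.355)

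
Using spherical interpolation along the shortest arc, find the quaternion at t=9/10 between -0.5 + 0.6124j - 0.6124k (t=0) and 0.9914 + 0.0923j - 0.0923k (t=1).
-0.9999 - 0.0093j + 0.0093k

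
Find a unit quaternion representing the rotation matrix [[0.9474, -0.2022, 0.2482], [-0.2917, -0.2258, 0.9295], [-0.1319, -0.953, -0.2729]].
0.6018 - 0.782i + 0.1579j - 0.0372k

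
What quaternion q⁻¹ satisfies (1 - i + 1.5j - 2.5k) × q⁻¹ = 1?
0.0952 + 0.0952i - 0.1429j + 0.2381k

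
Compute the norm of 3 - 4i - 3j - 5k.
√59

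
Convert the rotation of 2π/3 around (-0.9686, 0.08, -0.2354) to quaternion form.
0.5 - 0.8388i + 0.0693j - 0.2039k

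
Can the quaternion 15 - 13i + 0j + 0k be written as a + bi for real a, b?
Yes. The quaternion 15 - 13i has j- and k-coefficients y = z = 0, so it lies in the complex subalgebra spanned by 1 and i.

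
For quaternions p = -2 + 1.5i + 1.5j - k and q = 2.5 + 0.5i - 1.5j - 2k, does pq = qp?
No: pq = -5.5 - 1.75i + 9.25j - 1.5k ≠ -5.5 + 7.25i + 4.25j + 4.5k = qp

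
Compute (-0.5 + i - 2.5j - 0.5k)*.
-0.5 - i + 2.5j + 0.5k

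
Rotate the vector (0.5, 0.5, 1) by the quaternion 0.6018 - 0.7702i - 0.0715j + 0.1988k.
(-0.001, 0.941, -0.784)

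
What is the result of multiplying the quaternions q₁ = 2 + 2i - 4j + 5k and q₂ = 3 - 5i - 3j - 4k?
24 + 27i - 35j - 19k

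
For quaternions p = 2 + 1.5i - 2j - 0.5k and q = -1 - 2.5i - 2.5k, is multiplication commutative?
No: pq = 0.5 - 1.5i + 7j - 9.5k ≠ 0.5 - 11.5i - 3j + 0.5k = qp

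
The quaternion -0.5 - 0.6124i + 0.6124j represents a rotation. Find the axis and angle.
axis = (-√2/2, √2/2, 0), θ = 4π/3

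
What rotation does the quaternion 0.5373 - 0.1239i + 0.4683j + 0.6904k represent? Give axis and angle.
axis = (-0.1469, 0.5553, 0.8186), θ = 115°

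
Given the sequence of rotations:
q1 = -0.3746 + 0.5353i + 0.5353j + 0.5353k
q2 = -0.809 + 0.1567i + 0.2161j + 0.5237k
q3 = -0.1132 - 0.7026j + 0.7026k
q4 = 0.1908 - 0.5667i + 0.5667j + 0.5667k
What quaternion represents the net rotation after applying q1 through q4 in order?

q2 · q1 = -0.1768 - 0.6564i - 0.3176j - 0.661k
q3 · q2 · q1 = 0.2613 + 0.7619i - 0.301j - 0.5106k
q4 · q3 · q2 · q1 = 0.9416 - 0.1215i + 0.2331j - 0.2105k
0.9416 - 0.1215i + 0.2331j - 0.2105k


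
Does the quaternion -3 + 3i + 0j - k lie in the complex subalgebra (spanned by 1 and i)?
No. The quaternion -3 + 3i - k has j-coefficient y = 0 and k-coefficient z = -1, not both zero, so it does not lie in the complex subalgebra spanned by 1 and i.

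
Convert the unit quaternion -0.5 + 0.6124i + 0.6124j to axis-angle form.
axis = (√2/2, √2/2, 0), θ = 4π/3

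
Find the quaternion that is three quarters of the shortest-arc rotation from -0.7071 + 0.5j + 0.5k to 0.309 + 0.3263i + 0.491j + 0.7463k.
0.0371 + 0.272i + 0.5652j + 0.778k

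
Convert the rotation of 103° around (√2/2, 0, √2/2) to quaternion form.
0.6225 + 0.5534i + 0.5534k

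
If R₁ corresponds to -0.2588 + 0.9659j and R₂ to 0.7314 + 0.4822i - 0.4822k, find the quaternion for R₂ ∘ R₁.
-0.1893 + 0.341i + 0.7065j + 0.5906k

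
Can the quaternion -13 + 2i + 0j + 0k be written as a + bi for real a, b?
Yes. The quaternion -13 + 2i has j- and k-coefficients y = z = 0, so it lies in the complex subalgebra spanned by 1 and i.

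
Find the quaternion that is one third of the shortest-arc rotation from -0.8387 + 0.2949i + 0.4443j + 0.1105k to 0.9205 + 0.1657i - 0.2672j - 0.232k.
-0.8931 + 0.1441i + 0.3966j + 0.1561k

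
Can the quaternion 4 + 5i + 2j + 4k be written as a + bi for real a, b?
No. The quaternion 4 + 5i + 2j + 4k has j-coefficient y = 2 and k-coefficient z = 4, not both zero, so it does not lie in the complex subalgebra spanned by 1 and i.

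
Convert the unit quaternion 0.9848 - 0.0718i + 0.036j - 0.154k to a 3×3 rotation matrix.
[[0.95, 0.2981, 0.093], [-0.3085, 0.9423, 0.1303], [-0.0488, -0.1525, 0.9871]]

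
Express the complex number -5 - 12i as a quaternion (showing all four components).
-5 - 12i + 0j + 0k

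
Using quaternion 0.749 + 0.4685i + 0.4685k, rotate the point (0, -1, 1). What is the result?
(1.141, -0.824, -0.141)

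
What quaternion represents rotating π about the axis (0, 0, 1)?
k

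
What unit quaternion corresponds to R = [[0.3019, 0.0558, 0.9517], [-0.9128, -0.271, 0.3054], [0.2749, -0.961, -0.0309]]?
-0.5 + 0.6332i - 0.3384j + 0.4843k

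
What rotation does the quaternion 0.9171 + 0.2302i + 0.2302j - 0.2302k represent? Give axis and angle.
axis = (√3/3, √3/3, -√3/3), θ = 47°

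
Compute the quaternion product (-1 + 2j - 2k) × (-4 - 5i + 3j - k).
-4 + 9i - j + 19k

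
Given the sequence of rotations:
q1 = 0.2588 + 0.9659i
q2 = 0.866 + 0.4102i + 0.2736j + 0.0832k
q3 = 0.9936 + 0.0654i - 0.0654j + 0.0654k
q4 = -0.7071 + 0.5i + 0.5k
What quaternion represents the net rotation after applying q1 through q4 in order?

q2 · q1 = -0.1721 + 0.9426i + 0.1512j - 0.2427k
q3 · q2 · q1 = -0.2069 + 0.9313i + 0.239j - 0.1809k
q4 · q3 · q2 · q1 = -0.2289 - 0.8815i + 0.3871j + 0.144k
-0.2289 - 0.8815i + 0.3871j + 0.144k


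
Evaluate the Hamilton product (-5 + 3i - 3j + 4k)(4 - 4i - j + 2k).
-19 + 30i - 29j - 9k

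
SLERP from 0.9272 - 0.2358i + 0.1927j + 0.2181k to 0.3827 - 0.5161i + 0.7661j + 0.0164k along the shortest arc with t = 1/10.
0.9007 - 0.277i + 0.2658j + 0.2034k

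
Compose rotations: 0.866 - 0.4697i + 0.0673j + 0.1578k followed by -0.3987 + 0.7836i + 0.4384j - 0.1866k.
0.0227 + 0.9476i + 0.3168j + 0.0341k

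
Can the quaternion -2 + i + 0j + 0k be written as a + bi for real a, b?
Yes. The quaternion -2 + i has j- and k-coefficients y = z = 0, so it lies in the complex subalgebra spanned by 1 and i.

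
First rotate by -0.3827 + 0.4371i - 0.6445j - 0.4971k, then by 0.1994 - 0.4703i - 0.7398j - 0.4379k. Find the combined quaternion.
-0.5652 + 0.3527i - 0.2706j + 0.6949k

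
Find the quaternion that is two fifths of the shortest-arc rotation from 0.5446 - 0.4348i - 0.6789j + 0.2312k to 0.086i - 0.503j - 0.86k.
0.4218 - 0.2889i - 0.8056j - 0.2993k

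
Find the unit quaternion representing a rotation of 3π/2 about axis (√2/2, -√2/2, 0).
-0.7071 + 0.5i - 0.5j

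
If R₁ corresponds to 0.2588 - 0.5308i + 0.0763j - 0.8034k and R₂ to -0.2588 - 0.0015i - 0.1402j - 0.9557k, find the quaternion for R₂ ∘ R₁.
-0.8249 + 0.3225i + 0.4501j - 0.1139k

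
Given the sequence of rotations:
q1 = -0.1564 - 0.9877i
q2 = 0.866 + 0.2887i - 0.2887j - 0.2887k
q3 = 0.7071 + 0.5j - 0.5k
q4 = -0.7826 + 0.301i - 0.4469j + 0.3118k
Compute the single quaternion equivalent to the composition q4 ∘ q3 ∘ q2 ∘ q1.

q2 · q1 = 0.1497 - 0.9005i + 0.3303j - 0.24k
q3 · q2 · q1 = -0.1793 - 0.5916i + 0.7587j + 0.2057k
q4 · q3 · q2 · q1 = 0.5933 + 0.0805i - 0.76j - 0.2529k
0.5933 + 0.0805i - 0.76j - 0.2529k


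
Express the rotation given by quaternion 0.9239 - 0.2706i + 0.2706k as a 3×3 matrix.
[[0.8536, -0.5, -0.1464], [0.5, 0.7071, 0.5], [-0.1464, -0.5, 0.8536]]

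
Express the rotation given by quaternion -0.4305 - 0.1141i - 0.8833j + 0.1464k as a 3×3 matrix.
[[-0.6033, 0.3276, 0.7271], [0.0755, 0.9311, -0.3569], [-0.7939, -0.1604, -0.5865]]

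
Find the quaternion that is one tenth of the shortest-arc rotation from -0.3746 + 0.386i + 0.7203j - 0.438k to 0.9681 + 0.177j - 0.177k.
-0.5005 + 0.3735i + 0.6717j - 0.3986k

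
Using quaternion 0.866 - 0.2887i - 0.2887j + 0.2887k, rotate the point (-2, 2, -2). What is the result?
(-0.666, -0.667, -3.333)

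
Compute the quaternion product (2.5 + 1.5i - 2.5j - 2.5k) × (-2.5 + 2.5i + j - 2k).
-12.5 + 10i + 5.5j + 9k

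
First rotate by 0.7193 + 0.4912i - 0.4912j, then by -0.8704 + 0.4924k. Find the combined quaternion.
-0.6261 - 0.1857i + 0.6694j + 0.3542k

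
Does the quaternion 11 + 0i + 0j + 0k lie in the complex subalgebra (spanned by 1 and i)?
Yes. The quaternion 11 has j- and k-coefficients y = z = 0, so it lies in the complex subalgebra spanned by 1 and i.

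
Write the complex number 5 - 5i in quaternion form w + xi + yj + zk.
5 - 5i + 0j + 0k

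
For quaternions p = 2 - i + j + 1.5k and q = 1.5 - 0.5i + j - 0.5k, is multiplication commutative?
No: pq = 2.25 - 4.5i + 2.25j + 0.75k ≠ 2.25 - 0.5i + 4.75j + 1.75k = qp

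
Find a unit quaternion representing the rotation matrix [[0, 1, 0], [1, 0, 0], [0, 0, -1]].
0.7071i + 0.7071j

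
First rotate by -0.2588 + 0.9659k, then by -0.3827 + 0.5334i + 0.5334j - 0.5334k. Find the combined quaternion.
0.6143 + 0.3772i - 0.6533j - 0.2316k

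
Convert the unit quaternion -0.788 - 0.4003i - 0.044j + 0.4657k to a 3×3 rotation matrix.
[[0.5624, 0.7692, -0.3035], [-0.6987, 0.2458, -0.6719], [-0.4422, 0.5899, 0.6756]]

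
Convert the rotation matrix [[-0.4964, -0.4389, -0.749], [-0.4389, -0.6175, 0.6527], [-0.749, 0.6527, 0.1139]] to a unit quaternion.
-0.5018i + 0.4373j + 0.7463k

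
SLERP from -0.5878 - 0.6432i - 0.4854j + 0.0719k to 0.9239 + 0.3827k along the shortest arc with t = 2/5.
-0.8286 - 0.4346i - 0.328j - 0.1301k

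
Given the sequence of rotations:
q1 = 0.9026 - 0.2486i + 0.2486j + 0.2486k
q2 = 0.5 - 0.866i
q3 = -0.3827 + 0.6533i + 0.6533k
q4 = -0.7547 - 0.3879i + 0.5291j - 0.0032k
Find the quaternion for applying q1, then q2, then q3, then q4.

q2 · q1 = 0.236 - 0.906i + 0.3396j - 0.091k
q3 · q2 · q1 = 0.561 + 0.279i - 0.6624j + 0.4109k
q4 · q3 · q2 · q1 = 0.0366 - 0.2129i + 0.9552j - 0.2026k
0.0366 - 0.2129i + 0.9552j - 0.2026k


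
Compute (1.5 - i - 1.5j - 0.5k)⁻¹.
0.2609 + 0.1739i + 0.2609j + 0.087k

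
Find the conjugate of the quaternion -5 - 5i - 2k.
-5 + 5i + 2k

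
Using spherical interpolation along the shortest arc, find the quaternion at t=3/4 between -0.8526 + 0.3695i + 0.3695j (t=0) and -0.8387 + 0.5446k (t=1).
-0.8926 + 0.1017i + 0.1017j + 0.4273k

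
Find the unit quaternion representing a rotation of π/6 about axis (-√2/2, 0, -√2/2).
0.9659 - 0.183i - 0.183k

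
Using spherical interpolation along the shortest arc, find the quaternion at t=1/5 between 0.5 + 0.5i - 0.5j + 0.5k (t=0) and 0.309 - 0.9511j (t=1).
0.4907 + 0.4204i - 0.637j + 0.4204k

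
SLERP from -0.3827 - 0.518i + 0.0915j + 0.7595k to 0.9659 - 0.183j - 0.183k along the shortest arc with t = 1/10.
-0.472 - 0.4828i + 0.1071j + 0.7298k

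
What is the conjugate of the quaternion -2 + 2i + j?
-2 - 2i - j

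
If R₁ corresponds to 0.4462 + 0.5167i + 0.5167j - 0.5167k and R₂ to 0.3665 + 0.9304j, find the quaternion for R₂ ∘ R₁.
-0.3172 - 0.2914i + 0.6045j - 0.6701k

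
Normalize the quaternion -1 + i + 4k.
-0.2357 + 0.2357i + 0.9428k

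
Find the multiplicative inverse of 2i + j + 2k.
-0.2222i - 0.1111j - 0.2222k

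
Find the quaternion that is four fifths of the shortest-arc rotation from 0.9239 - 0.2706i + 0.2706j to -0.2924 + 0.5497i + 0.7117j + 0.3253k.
0.5155 - 0.5698i - 0.5686j - 0.2936k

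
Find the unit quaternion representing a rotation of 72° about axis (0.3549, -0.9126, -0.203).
0.809 + 0.2086i - 0.5364j - 0.1193k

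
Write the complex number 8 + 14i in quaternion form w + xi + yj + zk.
8 + 14i + 0j + 0k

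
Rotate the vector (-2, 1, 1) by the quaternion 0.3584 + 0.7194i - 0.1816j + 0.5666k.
(-0.566, -1.688, -1.682)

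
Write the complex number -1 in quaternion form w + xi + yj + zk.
-1 + 0i + 0j + 0k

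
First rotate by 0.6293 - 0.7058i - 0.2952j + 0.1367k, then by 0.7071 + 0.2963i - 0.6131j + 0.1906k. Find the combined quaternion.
0.4471 - 0.3402i - 0.7696j - 0.3036k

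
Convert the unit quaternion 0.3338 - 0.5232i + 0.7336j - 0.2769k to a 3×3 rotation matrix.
[[-0.2297, -0.5828, 0.7795], [-0.9525, 0.2992, -0.057], [-0.2, -0.7556, -0.6238]]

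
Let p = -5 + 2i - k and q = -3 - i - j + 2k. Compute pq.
19 - 2i + 2j - 9k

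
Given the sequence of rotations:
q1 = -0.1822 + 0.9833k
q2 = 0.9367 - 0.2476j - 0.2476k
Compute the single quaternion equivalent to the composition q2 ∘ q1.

q2 · q1 = 0.0728 - 0.2435i + 0.0451j + 0.9662k
0.0728 - 0.2435i + 0.0451j + 0.9662k


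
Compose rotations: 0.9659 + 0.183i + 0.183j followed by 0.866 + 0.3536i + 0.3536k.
0.7718 + 0.4353i + 0.2232j + 0.4063k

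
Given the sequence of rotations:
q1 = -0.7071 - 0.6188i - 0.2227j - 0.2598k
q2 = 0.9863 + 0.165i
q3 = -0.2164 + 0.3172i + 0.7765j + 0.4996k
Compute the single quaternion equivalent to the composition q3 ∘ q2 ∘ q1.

q2 · q1 = -0.5953 - 0.727i - 0.1768j - 0.293k
q3 · q2 · q1 = 0.6431 - 0.1707i - 0.6943j + 0.2744k
0.6431 - 0.1707i - 0.6943j + 0.2744k


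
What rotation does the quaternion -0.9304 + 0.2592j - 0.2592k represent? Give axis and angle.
axis = (0, √2/2, -√2/2), θ = 317°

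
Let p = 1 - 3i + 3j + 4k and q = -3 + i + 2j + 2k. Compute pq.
-14 + 8i + 3j - 19k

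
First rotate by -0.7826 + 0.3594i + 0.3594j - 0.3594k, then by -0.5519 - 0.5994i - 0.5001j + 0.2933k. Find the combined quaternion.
0.9325 + 0.3451i + 0.083j - 0.0669k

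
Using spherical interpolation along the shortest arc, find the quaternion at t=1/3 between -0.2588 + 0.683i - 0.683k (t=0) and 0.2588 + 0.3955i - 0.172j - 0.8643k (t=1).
-0.0877 + 0.6148i - 0.0612j - 0.7814k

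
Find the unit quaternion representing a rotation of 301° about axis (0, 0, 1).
-0.8704 + 0.4924k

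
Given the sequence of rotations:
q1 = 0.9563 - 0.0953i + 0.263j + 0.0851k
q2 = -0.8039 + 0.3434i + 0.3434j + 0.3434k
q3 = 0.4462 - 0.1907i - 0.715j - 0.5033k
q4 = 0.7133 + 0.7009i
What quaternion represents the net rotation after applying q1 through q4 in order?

q2 · q1 = -0.8556 + 0.3439i + 0.055j + 0.383k
q3 · q2 · q1 = -0.0841 + 0.0704i + 0.5362j + 0.8369k
q4 · q3 · q2 · q1 = -0.1093 - 0.0087i - 0.2041j + 0.9728k
-0.1093 - 0.0087i - 0.2041j + 0.9728k


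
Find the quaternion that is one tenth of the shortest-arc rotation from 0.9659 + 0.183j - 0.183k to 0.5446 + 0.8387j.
0.9501 + 0.2625j - 0.1684k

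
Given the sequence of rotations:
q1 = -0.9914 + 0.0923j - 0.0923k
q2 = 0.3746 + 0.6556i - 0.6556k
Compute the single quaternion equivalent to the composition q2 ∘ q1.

q2 · q1 = -0.4319 - 0.5894i + 0.0951j + 0.6759k
-0.4319 - 0.5894i + 0.0951j + 0.6759k


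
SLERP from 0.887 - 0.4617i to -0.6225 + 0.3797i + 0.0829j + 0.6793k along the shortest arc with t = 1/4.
0.865 - 0.4655i - 0.0227j - 0.186k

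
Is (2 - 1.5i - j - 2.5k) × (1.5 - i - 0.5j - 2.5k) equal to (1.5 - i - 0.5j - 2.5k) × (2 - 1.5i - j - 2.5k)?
No: pq = -5.25 - 3i - 3.75j - 9k ≠ -5.25 - 5.5i - 1.25j - 8.5k = qp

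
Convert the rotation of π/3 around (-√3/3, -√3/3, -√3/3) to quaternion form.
0.866 - 0.2887i - 0.2887j - 0.2887k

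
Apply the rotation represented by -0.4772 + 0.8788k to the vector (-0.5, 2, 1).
(1.95, -0.67, 1)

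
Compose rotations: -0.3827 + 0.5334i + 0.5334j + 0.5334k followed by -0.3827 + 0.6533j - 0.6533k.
0.1465 + 0.4928i - 0.8026j - 0.3026k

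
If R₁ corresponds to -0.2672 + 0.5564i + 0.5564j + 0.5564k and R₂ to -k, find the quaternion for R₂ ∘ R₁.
0.5564 + 0.5564i - 0.5564j + 0.2672k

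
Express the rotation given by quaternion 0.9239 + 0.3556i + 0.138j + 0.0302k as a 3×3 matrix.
[[0.9601, 0.0423, 0.2765], [0.1539, 0.7453, -0.6487], [-0.2335, 0.6654, 0.709]]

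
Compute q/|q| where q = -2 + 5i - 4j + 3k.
-0.2722 + 0.6804i - 0.5443j + 0.4082k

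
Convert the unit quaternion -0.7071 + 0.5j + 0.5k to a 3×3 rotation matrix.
[[0, 0.7071, -0.7071], [-0.7071, 0.5, 0.5], [0.7071, 0.5, 0.5]]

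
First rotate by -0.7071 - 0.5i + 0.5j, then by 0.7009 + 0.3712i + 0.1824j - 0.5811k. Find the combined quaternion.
-0.4012 - 0.3224i + 0.512j + 0.6877k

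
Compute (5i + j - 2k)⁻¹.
-0.1667i - 0.0333j + 0.0667k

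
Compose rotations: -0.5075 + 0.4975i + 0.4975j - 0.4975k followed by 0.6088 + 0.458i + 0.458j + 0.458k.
-0.5368 - 0.3853i + 0.5262j - 0.5353k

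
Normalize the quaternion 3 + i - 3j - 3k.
0.5669 + 0.189i - 0.5669j - 0.5669k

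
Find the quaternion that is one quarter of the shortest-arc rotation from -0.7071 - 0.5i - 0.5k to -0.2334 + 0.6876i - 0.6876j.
-0.5401 - 0.6773i + 0.2382j - 0.4391k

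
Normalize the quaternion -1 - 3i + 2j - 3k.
-0.2085 - 0.6255i + 0.417j - 0.6255k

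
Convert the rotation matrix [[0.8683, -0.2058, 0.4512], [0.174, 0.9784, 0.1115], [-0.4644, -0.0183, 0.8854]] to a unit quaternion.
0.9659 - 0.0336i + 0.237j + 0.0983k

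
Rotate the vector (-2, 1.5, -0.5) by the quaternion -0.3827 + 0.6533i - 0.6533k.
(-0.616, -2.311, 0.884)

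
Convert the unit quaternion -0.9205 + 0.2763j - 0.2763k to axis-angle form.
axis = (0, √2/2, -√2/2), θ = 314°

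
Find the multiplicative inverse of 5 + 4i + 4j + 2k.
0.082 - 0.0656i - 0.0656j - 0.0328k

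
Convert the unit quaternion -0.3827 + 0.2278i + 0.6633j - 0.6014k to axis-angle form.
axis = (0.2466, 0.718, -0.651), θ = 5π/4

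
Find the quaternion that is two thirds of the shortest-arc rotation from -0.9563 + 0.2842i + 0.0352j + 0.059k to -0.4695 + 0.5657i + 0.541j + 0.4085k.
-0.6928 + 0.5109i + 0.4003j + 0.3144k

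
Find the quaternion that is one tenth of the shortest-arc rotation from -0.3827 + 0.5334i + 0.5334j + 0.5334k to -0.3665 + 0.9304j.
-0.3952 + 0.4926i + 0.5987j + 0.4926k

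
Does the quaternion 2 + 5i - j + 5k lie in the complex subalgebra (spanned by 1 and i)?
No. The quaternion 2 + 5i - j + 5k has j-coefficient y = -1 and k-coefficient z = 5, not both zero, so it does not lie in the complex subalgebra spanned by 1 and i.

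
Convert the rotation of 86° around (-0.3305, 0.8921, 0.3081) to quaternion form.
0.7314 - 0.2254i + 0.6084j + 0.2101k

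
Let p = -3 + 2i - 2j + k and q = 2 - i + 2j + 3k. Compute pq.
-3 - i - 17j - 5k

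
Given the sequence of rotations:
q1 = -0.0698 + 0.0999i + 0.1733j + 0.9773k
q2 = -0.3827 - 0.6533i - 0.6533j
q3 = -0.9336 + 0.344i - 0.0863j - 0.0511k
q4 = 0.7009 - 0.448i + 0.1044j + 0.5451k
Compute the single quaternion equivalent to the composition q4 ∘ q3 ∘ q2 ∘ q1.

q2 · q1 = 0.2052 - 0.6311i + 0.6177j - 0.422k
q3 · q2 · q1 = 0.0573 + 0.7278i - 0.417j + 0.5415k
q4 · q3 · q2 · q1 = 0.1146 + 0.7683i + 0.353j + 0.5216k
0.1146 + 0.7683i + 0.353j + 0.5216k


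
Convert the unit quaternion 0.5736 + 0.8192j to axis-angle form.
axis = (0, 1, 0), θ = 110°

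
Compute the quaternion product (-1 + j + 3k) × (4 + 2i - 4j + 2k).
-6 + 12i + 14j + 8k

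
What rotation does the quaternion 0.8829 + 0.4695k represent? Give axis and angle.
axis = (0, 0, 1), θ = 56°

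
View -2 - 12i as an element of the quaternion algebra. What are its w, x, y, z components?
-2 - 12i + 0j + 0k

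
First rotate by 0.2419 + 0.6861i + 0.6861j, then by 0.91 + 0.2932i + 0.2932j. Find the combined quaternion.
-0.1822 + 0.6953i + 0.6953j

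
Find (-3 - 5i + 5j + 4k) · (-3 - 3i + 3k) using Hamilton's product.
-18 + 39i - 12j - 6k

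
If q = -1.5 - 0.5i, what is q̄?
-1.5 + 0.5i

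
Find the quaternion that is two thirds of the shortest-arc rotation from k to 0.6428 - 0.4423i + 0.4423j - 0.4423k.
-0.4842 + 0.3332i - 0.3332j + 0.7373k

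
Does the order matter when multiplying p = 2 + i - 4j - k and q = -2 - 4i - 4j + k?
Yes: pq = -15 - 18i + 3j - 16k ≠ -15 - 2i - 3j + 24k = qp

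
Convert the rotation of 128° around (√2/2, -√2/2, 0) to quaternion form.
0.4384 + 0.6355i - 0.6355j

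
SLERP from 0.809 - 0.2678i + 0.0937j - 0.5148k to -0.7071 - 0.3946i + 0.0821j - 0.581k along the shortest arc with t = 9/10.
0.7992 + 0.3436i - 0.0661j + 0.4887k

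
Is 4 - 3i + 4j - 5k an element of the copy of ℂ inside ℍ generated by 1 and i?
No. The quaternion 4 - 3i + 4j - 5k has j-coefficient y = 4 and k-coefficient z = -5, not both zero, so it does not lie in the complex subalgebra spanned by 1 and i.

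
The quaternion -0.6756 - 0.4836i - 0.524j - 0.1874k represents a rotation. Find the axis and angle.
axis = (-0.6559, -0.7107, -0.2542), θ = 265°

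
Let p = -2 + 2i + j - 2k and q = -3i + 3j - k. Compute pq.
1 + 11i + 2j + 11k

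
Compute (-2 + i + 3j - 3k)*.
-2 - i - 3j + 3k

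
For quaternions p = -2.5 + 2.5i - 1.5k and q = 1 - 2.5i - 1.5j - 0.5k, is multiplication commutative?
No: pq = 3 + 6.5i + 8.75j - 4k ≠ 3 + 11i - 1.25j + 3.5k = qp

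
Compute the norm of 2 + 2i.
√8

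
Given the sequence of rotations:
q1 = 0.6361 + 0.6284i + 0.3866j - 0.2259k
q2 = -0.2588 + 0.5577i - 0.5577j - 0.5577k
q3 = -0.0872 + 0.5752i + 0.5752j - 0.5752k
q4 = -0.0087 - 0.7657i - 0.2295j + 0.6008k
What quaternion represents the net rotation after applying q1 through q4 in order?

q2 · q1 = -0.4255 + 0.5337i - 0.6793j + 0.2698k
q3 · q2 · q1 = 0.276 - 0.5268i - 0.6477j - 0.4765k
q4 · q3 · q2 · q1 = -0.2681 + 0.2917i - 0.7391j + 0.545k
-0.2681 + 0.2917i - 0.7391j + 0.545k


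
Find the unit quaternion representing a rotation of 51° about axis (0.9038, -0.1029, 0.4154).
0.9026 + 0.3891i - 0.0443j + 0.1788k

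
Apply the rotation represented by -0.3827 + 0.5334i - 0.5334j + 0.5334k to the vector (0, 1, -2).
(-2.115, 0.183, -0.701)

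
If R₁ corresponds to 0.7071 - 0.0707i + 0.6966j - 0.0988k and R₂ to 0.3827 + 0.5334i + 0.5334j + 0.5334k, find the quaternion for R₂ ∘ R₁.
-0.0105 - 0.0742i + 0.6587j + 0.7486k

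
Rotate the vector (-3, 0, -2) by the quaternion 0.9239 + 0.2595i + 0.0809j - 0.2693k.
(-2.545, 2.413, -0.837)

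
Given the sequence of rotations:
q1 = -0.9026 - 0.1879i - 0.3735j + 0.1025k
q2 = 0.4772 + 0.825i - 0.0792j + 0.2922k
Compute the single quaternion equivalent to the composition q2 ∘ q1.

q2 · q1 = -0.3352 - 0.7333i - 0.2462j - 0.5378k
-0.3352 - 0.7333i - 0.2462j - 0.5378k


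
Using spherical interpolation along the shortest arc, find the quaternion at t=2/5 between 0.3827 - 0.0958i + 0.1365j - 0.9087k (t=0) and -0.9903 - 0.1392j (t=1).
0.7514 - 0.067i + 0.1635j - 0.6358k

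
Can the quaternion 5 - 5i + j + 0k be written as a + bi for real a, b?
No. The quaternion 5 - 5i + j has j-coefficient y = 1 and k-coefficient z = 0, not both zero, so it does not lie in the complex subalgebra spanned by 1 and i.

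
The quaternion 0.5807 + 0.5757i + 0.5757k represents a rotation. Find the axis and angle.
axis = (√2/2, 0, √2/2), θ = 109°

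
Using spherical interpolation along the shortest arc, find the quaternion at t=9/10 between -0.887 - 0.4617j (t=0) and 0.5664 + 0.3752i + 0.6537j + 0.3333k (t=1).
-0.6114 - 0.3422i - 0.6455j - 0.3039k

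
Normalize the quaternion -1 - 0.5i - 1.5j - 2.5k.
-0.3203 - 0.1601i - 0.4804j - 0.8006k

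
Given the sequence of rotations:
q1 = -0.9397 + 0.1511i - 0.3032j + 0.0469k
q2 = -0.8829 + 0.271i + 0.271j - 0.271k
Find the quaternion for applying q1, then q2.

q2 · q1 = 0.8836 - 0.4575i - 0.0406j + 0.0901k
0.8836 - 0.4575i - 0.0406j + 0.0901k


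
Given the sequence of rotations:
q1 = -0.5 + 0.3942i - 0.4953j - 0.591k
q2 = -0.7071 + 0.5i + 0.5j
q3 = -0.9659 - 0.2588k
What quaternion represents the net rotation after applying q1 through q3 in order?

q2 · q1 = 0.4041 - 0.8242i + 0.3957j - 0.0269k
q3 · q2 · q1 = -0.3973 + 0.8985i - 0.1689j - 0.0786k
-0.3973 + 0.8985i - 0.1689j - 0.0786k
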